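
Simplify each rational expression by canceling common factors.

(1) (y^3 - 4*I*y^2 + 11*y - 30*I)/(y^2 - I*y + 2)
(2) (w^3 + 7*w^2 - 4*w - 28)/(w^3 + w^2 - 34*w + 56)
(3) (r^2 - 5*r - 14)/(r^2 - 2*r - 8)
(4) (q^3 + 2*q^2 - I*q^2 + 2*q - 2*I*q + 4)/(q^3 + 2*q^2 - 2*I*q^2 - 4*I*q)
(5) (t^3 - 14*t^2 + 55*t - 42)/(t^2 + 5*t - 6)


(1) = (y^2 - 2*I*y + 15)/(y + I)
(2) = (w + 2)/(w - 4)
(3) = (r - 7)/(r - 4)
(4) = (q + I)/q
(5) = (t^2 - 13*t + 42)/(t + 6)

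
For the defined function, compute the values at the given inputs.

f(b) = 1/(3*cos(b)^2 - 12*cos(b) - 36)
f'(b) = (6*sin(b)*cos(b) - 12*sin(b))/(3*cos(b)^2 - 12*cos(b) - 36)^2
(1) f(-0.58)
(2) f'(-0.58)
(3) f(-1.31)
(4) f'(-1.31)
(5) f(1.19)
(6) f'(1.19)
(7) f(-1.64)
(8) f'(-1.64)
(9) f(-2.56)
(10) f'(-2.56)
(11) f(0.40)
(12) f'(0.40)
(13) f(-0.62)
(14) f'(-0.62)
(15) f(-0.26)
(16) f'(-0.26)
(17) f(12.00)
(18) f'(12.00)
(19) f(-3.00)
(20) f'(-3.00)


(1) = -0.02
(2) = 0.00
(3) = -0.03
(4) = 0.01
(5) = -0.02
(6) = -0.01
(7) = -0.03
(8) = 0.01
(9) = -0.04
(10) = 0.02
(11) = -0.02
(12) = -0.00
(13) = -0.02
(14) = 0.00
(15) = -0.02
(16) = 0.00
(17) = -0.02
(18) = 0.00
(19) = -0.05
(20) = 0.01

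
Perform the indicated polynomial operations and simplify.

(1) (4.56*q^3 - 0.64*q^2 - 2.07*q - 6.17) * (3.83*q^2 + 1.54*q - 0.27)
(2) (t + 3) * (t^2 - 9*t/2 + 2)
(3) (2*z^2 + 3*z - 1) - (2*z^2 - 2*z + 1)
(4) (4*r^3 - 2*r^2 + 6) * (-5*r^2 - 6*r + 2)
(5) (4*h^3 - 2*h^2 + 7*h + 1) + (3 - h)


(1) = 17.4648*q^5 + 4.5712*q^4 - 10.1449*q^3 - 26.6461*q^2 - 8.9429*q + 1.6659
(2) = t^3 - 3*t^2/2 - 23*t/2 + 6
(3) = 5*z - 2
(4) = -20*r^5 - 14*r^4 + 20*r^3 - 34*r^2 - 36*r + 12
(5) = 4*h^3 - 2*h^2 + 6*h + 4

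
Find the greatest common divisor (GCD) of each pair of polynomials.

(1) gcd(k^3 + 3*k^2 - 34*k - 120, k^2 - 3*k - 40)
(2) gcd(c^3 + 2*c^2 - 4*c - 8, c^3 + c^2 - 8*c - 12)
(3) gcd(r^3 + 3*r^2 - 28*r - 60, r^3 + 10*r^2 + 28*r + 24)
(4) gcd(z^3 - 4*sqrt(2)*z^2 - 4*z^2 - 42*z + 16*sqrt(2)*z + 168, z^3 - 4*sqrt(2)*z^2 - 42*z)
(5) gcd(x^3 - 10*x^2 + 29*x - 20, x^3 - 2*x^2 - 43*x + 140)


(1) = k + 5
(2) = gcd((c - 2)*(c + 2)^2, (c - 3)*(c + 2)^2) = c^2 + 4*c + 4
(3) = r^2 + 8*r + 12
(4) = gcd((z - 4)*(z - 7*sqrt(2))*(z + 3*sqrt(2)), z*(z - 7*sqrt(2))*(z + 3*sqrt(2))) = z^2 - 4*sqrt(2)*z - 42
(5) = x^2 - 9*x + 20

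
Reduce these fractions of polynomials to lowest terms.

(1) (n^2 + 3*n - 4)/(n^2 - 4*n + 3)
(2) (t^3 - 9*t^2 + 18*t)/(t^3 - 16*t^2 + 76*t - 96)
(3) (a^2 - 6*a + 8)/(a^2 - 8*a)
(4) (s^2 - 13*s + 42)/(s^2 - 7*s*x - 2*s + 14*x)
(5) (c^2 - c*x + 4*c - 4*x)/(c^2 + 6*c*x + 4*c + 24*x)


(1) = (n + 4)/(n - 3)
(2) = (t^2 - 3*t)/(t^2 - 10*t + 16)
(3) = (a^2 - 6*a + 8)/(a^2 - 8*a)
(4) = (-s^2 + 13*s - 42)/(-s^2 + 7*s*x + 2*s - 14*x)
(5) = (c - x)/(c + 6*x)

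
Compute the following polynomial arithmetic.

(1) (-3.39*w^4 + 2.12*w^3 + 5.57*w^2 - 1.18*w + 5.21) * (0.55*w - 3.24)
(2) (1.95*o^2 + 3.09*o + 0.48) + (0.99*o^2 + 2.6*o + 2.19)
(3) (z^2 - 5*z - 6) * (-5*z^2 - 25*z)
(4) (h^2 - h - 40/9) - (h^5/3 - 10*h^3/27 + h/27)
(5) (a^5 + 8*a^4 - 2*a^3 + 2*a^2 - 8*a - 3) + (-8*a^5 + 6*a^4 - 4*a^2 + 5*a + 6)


(1) = -1.8645*w^5 + 12.1496*w^4 - 3.8053*w^3 - 18.6958*w^2 + 6.6887*w - 16.8804
(2) = 2.94*o^2 + 5.69*o + 2.67
(3) = -5*z^4 + 155*z^2 + 150*z
(4) = -h^5/3 + 10*h^3/27 + h^2 - 28*h/27 - 40/9
(5) = -7*a^5 + 14*a^4 - 2*a^3 - 2*a^2 - 3*a + 3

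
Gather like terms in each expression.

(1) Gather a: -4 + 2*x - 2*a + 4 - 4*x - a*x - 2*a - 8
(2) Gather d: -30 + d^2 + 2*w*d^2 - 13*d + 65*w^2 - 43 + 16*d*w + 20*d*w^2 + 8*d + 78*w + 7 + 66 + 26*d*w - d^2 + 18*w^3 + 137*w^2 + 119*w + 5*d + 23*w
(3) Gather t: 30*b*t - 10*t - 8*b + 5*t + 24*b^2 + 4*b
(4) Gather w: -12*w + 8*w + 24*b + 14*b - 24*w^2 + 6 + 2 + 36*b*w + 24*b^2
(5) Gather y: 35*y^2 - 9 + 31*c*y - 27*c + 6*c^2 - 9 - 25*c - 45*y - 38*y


(1) = a*(-x - 4) - 2*x - 8
(2) = 2*d^2*w + d*(20*w^2 + 42*w) + 18*w^3 + 202*w^2 + 220*w
(3) = 24*b^2 - 4*b + t*(30*b - 5)
(4) = 24*b^2 + 38*b - 24*w^2 + w*(36*b - 4) + 8
(5) = 6*c^2 - 52*c + 35*y^2 + y*(31*c - 83) - 18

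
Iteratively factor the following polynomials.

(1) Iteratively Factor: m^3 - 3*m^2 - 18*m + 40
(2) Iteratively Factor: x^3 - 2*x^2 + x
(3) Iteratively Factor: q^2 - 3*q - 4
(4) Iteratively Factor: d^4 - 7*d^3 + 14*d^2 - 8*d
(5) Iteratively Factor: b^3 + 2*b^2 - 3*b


(1) = (m - 5)*(m^2 + 2*m - 8) = (m - 5)*(m - 2)*(m + 4)
(2) = (x - 1)*(x^2 - x) = (x - 1)^2*(x)
(3) = (q + 1)*(q - 4)
(4) = (d - 1)*(d^3 - 6*d^2 + 8*d) = (d - 2)*(d - 1)*(d^2 - 4*d) = (d - 4)*(d - 2)*(d - 1)*(d)
(5) = (b)*(b^2 + 2*b - 3) = b*(b - 1)*(b + 3)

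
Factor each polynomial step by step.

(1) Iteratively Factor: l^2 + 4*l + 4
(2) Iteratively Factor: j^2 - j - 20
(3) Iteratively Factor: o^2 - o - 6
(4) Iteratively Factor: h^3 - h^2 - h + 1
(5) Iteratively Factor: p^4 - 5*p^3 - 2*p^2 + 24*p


(1) = (l + 2)*(l + 2)
(2) = (j - 5)*(j + 4)
(3) = (o - 3)*(o + 2)
(4) = (h + 1)*(h^2 - 2*h + 1) = (h - 1)*(h + 1)*(h - 1)
(5) = (p + 2)*(p^3 - 7*p^2 + 12*p) = p*(p + 2)*(p^2 - 7*p + 12) = p*(p - 4)*(p + 2)*(p - 3)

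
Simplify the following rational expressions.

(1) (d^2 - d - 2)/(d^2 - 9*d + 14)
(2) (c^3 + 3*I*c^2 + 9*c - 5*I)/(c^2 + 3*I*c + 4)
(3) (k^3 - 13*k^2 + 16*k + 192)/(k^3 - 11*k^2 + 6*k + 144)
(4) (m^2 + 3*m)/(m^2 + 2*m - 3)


(1) = (d + 1)/(d - 7)
(2) = (c^2 + 4*I*c + 5)/(c + 4*I)
(3) = (k - 8)/(k - 6)
(4) = m/(m - 1)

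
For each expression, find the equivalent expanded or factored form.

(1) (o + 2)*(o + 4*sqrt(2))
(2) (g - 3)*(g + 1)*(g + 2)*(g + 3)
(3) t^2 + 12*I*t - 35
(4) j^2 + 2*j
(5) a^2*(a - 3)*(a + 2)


(1) = o^2 + 2*o + 4*sqrt(2)*o + 8*sqrt(2)
(2) = g^4 + 3*g^3 - 7*g^2 - 27*g - 18
(3) = (t + 5*I)*(t + 7*I)
(4) = j*(j + 2)
(5) = a^4 - a^3 - 6*a^2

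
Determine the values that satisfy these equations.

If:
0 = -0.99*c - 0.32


Then:
c = -0.32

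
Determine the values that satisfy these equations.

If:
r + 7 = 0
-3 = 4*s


Then:
r = -7
s = -3/4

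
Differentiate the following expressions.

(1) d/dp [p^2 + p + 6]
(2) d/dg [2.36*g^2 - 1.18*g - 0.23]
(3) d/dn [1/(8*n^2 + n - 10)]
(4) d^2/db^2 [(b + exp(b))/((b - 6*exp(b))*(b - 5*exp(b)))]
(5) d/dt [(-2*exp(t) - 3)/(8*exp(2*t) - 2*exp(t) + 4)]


(1) = 2*p + 1
(2) = 4.72*g - 1.18
(3) = (-16*n - 1)/(8*n^2 + n - 10)^2
(4) = 2*(6*b^4*exp(b) + 6*b^3*exp(2*b) - 24*b^3*exp(b) + b^3 - 585*b^2*exp(3*b) + 180*b^2*exp(2*b) + 3*b^2*exp(b) + 1965*b*exp(4*b) + 180*b*exp(3*b) - 123*b*exp(2*b) + 450*exp(5*b) - 2460*exp(4*b) + 421*exp(3*b))/(b^6 - 33*b^5*exp(b) + 453*b^4*exp(2*b) - 3311*b^3*exp(3*b) + 13590*b^2*exp(4*b) - 29700*b*exp(5*b) + 27000*exp(6*b))
(5) = (8*exp(2*t) + 24*exp(t) - 7)*exp(t)/(2*(16*exp(4*t) - 8*exp(3*t) + 17*exp(2*t) - 4*exp(t) + 4))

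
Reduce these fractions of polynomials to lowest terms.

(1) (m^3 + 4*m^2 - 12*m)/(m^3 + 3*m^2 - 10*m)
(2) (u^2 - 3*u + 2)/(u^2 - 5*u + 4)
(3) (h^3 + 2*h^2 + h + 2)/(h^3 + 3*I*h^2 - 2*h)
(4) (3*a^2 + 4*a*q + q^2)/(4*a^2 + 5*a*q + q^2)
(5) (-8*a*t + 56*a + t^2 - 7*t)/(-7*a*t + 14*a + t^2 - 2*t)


(1) = (m + 6)/(m + 5)
(2) = (u - 2)/(u - 4)
(3) = (h^2 + h*(2 - I) - 2*I)/(h^2 + 2*I*h)
(4) = (3*a + q)/(4*a + q)
(5) = (-8*a*t + 56*a + t^2 - 7*t)/(-7*a*t + 14*a + t^2 - 2*t)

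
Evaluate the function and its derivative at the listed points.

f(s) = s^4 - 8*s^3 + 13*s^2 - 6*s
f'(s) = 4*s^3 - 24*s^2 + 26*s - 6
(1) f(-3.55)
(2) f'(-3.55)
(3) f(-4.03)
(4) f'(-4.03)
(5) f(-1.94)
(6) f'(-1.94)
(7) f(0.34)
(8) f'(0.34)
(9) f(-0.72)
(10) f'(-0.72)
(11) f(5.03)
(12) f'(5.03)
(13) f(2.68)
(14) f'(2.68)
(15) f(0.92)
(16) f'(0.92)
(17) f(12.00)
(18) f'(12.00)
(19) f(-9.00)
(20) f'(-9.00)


(1) = 701.87
(2) = -579.72
(3) = 1022.69
(4) = -762.36
(5) = 133.14
(6) = -175.97
(7) = -0.84
(8) = 0.22
(9) = 14.31
(10) = -38.65
(11) = -79.24
(12) = 26.61
(13) = -25.11
(14) = -31.70
(15) = -0.03
(16) = 0.72
(17) = 8712.00
(18) = 3762.00
(19) = 13500.00
(20) = -5100.00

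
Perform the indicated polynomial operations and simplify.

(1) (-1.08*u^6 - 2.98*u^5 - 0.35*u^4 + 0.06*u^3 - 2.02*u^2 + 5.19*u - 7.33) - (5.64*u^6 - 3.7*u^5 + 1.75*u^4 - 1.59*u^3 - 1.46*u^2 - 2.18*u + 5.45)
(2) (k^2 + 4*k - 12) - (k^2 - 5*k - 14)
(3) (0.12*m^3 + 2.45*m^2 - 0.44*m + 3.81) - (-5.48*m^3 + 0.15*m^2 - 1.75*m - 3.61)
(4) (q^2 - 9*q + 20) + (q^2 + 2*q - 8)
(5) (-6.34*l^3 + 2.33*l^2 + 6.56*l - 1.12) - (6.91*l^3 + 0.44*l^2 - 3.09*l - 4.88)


(1) = -6.72*u^6 + 0.72*u^5 - 2.1*u^4 + 1.65*u^3 - 0.56*u^2 + 7.37*u - 12.78
(2) = 9*k + 2
(3) = 5.6*m^3 + 2.3*m^2 + 1.31*m + 7.42
(4) = 2*q^2 - 7*q + 12
(5) = -13.25*l^3 + 1.89*l^2 + 9.65*l + 3.76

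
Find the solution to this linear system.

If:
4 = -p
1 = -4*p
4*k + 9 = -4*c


Then:
No Solution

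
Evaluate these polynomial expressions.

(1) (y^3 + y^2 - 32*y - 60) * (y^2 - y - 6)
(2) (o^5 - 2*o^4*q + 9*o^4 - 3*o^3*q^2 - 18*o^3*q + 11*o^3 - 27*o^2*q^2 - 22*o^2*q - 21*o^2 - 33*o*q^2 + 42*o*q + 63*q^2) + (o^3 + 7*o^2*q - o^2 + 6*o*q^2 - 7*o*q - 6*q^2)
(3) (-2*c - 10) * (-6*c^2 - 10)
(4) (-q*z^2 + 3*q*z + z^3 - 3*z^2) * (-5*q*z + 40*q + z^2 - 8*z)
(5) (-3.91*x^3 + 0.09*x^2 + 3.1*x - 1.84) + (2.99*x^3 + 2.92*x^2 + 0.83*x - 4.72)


(1) = y^5 - 39*y^3 - 34*y^2 + 252*y + 360
(2) = o^5 - 2*o^4*q + 9*o^4 - 3*o^3*q^2 - 18*o^3*q + 12*o^3 - 27*o^2*q^2 - 15*o^2*q - 22*o^2 - 27*o*q^2 + 35*o*q + 57*q^2
(3) = 12*c^3 + 60*c^2 + 20*c + 100
(4) = 5*q^2*z^3 - 55*q^2*z^2 + 120*q^2*z - 6*q*z^4 + 66*q*z^3 - 144*q*z^2 + z^5 - 11*z^4 + 24*z^3
(5) = -0.92*x^3 + 3.01*x^2 + 3.93*x - 6.56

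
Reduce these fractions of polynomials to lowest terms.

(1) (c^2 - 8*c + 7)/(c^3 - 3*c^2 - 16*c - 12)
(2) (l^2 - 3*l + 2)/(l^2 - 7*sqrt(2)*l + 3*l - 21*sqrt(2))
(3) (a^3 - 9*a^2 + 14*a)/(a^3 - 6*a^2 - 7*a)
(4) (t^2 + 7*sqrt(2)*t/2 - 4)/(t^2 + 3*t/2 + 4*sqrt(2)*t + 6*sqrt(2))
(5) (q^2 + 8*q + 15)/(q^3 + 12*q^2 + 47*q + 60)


(1) = (c^2 - 8*c + 7)/(c^3 - 3*c^2 - 16*c - 12)
(2) = (l^2 - 3*l + 2)/(l^2 + l*(3 - 7*sqrt(2)) - 21*sqrt(2))
(3) = (a - 2)/(a + 1)
(4) = (4*t - 2*sqrt(2))/(4*t + 6)
(5) = 1/(q + 4)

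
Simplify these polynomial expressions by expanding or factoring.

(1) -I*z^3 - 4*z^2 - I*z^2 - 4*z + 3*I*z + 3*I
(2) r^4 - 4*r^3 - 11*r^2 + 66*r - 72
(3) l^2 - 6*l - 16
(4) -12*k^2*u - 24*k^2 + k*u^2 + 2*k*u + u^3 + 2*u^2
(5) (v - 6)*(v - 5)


(1) = (z - 3*I)*(z - I)*(-I*z - I)
(2) = (r - 3)^2*(r - 2)*(r + 4)
(3) = (l - 8)*(l + 2)
(4) = (-3*k + u)*(4*k + u)*(u + 2)
(5) = v^2 - 11*v + 30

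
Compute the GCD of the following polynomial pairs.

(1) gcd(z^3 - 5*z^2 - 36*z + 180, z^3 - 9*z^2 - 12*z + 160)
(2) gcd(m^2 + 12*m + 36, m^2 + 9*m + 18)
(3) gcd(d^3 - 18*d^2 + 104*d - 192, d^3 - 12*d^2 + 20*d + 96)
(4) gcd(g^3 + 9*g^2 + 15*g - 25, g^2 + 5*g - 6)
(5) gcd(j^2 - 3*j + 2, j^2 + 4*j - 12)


(1) = z - 5
(2) = gcd((m + 6)^2, (m + 3)*(m + 6)) = m + 6
(3) = gcd((d - 8)*(d - 6)*(d - 4), (d - 8)*(d - 6)*(d + 2)) = d^2 - 14*d + 48
(4) = gcd((g - 1)*(g + 5)^2, (g - 1)*(g + 6)) = g - 1
(5) = j - 2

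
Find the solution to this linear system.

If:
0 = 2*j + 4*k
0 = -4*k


Then:
j = 0
k = 0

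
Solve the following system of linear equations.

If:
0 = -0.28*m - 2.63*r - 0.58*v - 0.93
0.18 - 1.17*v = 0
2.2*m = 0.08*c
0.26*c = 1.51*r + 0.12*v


Then:
c = -2.13
m = -0.08
r = -0.38
v = 0.15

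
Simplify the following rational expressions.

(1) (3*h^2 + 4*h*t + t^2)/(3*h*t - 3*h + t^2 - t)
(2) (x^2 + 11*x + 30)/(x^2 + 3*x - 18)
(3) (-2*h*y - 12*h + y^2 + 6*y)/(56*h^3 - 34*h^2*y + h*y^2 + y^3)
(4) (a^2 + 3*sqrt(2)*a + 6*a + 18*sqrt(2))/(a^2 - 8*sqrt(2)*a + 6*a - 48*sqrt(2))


(1) = (h + t)/(t - 1)
(2) = (x + 5)/(x - 3)
(3) = (y + 6)/(-28*h^2 + 3*h*y + y^2)
(4) = (a + 3*sqrt(2))/(a - 8*sqrt(2))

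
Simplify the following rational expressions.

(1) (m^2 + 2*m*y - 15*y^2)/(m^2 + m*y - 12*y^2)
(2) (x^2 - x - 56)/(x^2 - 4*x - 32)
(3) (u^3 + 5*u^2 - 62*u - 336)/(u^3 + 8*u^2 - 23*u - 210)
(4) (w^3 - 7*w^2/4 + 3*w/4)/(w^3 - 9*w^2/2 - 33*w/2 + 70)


(1) = (m + 5*y)/(m + 4*y)
(2) = (x + 7)/(x + 4)
(3) = (u - 8)/(u - 5)
(4) = (4*w^3 - 7*w^2 + 3*w)/(4*w^3 - 18*w^2 - 66*w + 280)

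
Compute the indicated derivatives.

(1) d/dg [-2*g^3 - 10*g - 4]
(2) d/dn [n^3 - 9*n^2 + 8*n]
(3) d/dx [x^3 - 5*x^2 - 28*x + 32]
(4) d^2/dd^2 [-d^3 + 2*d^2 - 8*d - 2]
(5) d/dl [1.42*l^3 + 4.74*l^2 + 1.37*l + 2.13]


(1) = -6*g^2 - 10
(2) = 3*n^2 - 18*n + 8
(3) = 3*x^2 - 10*x - 28
(4) = 4 - 6*d
(5) = 4.26*l^2 + 9.48*l + 1.37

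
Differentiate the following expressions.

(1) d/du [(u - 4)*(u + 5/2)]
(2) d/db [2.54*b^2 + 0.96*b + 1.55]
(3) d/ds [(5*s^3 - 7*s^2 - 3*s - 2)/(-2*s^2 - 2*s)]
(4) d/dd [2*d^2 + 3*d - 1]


(1) = 2*u - 3/2
(2) = 5.08*b + 0.96
(3) = (-5*s^4 - 10*s^3 + 4*s^2 - 4*s - 2)/(2*s^2*(s^2 + 2*s + 1))
(4) = 4*d + 3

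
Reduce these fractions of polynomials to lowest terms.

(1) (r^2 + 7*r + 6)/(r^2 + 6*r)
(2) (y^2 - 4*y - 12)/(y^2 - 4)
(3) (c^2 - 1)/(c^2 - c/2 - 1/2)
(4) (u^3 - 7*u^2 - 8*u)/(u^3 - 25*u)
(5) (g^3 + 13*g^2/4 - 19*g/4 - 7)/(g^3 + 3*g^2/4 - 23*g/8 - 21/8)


(1) = (r + 1)/r
(2) = (y - 6)/(y - 2)
(3) = (2*c + 2)/(2*c + 1)
(4) = (u^2 - 7*u - 8)/(u^2 - 25)
(5) = (2*g + 8)/(2*g + 3)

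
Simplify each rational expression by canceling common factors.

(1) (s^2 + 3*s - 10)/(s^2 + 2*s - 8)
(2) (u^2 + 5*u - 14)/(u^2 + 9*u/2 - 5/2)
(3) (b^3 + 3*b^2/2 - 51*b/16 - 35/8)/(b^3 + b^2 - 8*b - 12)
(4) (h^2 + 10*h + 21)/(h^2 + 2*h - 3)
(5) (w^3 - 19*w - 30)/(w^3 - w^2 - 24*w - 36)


(1) = (s + 5)/(s + 4)
(2) = (2*u^2 + 10*u - 28)/(2*u^2 + 9*u - 5)
(3) = (16*b^2 - 8*b - 35)/(16*b^2 - 16*b - 96)
(4) = (h + 7)/(h - 1)
(5) = (w - 5)/(w - 6)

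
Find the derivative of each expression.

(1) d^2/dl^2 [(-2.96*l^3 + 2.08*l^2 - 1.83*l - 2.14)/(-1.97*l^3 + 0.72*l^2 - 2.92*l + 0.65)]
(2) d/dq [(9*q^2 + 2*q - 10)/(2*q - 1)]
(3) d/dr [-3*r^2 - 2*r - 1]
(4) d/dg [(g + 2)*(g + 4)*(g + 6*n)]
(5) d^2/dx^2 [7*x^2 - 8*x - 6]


(1) = (-7.747616*l^6 - 59.550342*l^5 + 201.360792*l^4 - 66.050872*l^3 + 80.769012*l^2 - 8.188236*l + 39.679032)/(7.645373*l^9 - 8.382744*l^8 + 37.060428*l^7 - 32.791371*l^6 + 60.463968*l^5 - 41.862264*l^4 + 35.593423*l^3 - 17.53908*l^2 + 3.7011*l - 0.274625)
(2) = 18*(q^2 - q + 1)/(4*q^2 - 4*q + 1)
(3) = -6*r - 2
(4) = 3*g^2 + 12*g*n + 12*g + 36*n + 8
(5) = 14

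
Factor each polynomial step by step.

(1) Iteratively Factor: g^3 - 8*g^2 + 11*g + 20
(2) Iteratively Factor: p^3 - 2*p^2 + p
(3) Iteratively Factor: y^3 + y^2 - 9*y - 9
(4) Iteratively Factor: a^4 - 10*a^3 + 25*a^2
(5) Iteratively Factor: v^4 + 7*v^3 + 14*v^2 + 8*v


(1) = (g - 5)*(g^2 - 3*g - 4) = (g - 5)*(g + 1)*(g - 4)
(2) = (p)*(p^2 - 2*p + 1) = p*(p - 1)*(p - 1)
(3) = (y + 3)*(y^2 - 2*y - 3) = (y - 3)*(y + 3)*(y + 1)
(4) = (a)*(a^3 - 10*a^2 + 25*a) = a*(a - 5)*(a^2 - 5*a) = a*(a - 5)^2*(a)
(5) = (v)*(v^3 + 7*v^2 + 14*v + 8) = v*(v + 2)*(v^2 + 5*v + 4) = v*(v + 1)*(v + 2)*(v + 4)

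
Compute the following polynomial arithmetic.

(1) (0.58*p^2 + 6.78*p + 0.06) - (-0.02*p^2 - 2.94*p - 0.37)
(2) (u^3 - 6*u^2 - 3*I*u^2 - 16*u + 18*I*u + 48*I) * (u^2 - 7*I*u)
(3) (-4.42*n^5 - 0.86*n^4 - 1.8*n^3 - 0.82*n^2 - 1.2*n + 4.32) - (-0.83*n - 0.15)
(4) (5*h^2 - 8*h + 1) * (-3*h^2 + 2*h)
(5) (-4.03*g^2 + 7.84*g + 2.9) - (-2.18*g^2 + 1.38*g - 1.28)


(1) = 0.6*p^2 + 9.72*p + 0.43
(2) = u^5 - 6*u^4 - 10*I*u^4 - 37*u^3 + 60*I*u^3 + 126*u^2 + 160*I*u^2 + 336*u
(3) = -4.42*n^5 - 0.86*n^4 - 1.8*n^3 - 0.82*n^2 - 0.37*n + 4.47
(4) = -15*h^4 + 34*h^3 - 19*h^2 + 2*h
(5) = -1.85*g^2 + 6.46*g + 4.18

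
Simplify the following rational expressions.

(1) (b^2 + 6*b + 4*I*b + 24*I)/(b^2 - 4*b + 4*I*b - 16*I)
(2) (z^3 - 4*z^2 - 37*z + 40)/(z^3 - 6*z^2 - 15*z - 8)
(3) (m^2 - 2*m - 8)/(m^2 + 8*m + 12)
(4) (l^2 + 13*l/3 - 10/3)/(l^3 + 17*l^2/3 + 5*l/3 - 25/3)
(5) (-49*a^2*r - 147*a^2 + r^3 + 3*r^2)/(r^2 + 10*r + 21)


(1) = (b + 6)/(b - 4)
(2) = (z^2 + 4*z - 5)/(z^2 + 2*z + 1)
(3) = (m - 4)/(m + 6)
(4) = (3*l - 2)/(3*l^2 + 2*l - 5)
(5) = (-49*a^2 + r^2)/(r + 7)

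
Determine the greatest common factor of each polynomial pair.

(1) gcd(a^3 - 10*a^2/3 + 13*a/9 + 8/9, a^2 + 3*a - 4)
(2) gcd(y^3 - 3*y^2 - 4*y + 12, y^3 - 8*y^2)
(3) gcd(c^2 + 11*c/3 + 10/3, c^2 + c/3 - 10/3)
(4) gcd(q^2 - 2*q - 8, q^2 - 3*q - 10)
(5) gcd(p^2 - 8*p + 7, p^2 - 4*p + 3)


(1) = a - 1
(2) = 1
(3) = c + 2
(4) = gcd((q - 4)*(q + 2), (q - 5)*(q + 2)) = q + 2
(5) = gcd((p - 7)*(p - 1), (p - 3)*(p - 1)) = p - 1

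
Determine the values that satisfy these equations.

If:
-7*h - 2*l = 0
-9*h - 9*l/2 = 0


Then:
h = 0
l = 0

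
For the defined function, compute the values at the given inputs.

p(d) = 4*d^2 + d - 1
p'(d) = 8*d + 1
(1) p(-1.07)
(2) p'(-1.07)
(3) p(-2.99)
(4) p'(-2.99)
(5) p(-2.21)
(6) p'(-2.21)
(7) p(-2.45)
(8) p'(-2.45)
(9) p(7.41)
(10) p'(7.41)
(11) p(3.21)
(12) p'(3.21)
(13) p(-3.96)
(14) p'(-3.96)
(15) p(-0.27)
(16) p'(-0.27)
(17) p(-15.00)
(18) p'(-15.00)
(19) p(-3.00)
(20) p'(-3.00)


(1) = 2.51
(2) = -7.56
(3) = 31.77
(4) = -22.92
(5) = 16.33
(6) = -16.68
(7) = 20.56
(8) = -18.60
(9) = 226.04
(10) = 60.28
(11) = 43.43
(12) = 26.68
(13) = 57.77
(14) = -30.68
(15) = -0.98
(16) = -1.16
(17) = 884.00
(18) = -119.00
(19) = 32.00
(20) = -23.00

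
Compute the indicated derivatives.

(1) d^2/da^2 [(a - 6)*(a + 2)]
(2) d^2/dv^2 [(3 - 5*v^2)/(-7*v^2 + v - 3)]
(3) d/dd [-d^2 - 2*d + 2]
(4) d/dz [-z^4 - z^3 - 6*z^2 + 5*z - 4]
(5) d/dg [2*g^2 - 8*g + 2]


(1) = 2
(2) = 14*(5*v^3 - 108*v^2 + 9*v + 15)/(343*v^6 - 147*v^5 + 462*v^4 - 127*v^3 + 198*v^2 - 27*v + 27)
(3) = -2*d - 2
(4) = -4*z^3 - 3*z^2 - 12*z + 5
(5) = 4*g - 8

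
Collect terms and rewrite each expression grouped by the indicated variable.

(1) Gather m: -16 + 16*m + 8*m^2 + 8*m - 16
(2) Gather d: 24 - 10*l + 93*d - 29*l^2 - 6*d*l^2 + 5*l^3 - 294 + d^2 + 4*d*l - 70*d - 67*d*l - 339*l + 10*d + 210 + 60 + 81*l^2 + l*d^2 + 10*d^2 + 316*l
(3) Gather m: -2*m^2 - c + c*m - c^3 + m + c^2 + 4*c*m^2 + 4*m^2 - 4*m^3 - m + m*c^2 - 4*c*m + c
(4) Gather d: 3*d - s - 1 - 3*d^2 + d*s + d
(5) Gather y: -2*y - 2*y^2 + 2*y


(1) = 8*m^2 + 24*m - 32
(2) = d^2*(l + 11) + d*(-6*l^2 - 63*l + 33) + 5*l^3 + 52*l^2 - 33*l
(3) = -c^3 + c^2 - 4*m^3 + m^2*(4*c + 2) + m*(c^2 - 3*c)
(4) = -3*d^2 + d*(s + 4) - s - 1
(5) = -2*y^2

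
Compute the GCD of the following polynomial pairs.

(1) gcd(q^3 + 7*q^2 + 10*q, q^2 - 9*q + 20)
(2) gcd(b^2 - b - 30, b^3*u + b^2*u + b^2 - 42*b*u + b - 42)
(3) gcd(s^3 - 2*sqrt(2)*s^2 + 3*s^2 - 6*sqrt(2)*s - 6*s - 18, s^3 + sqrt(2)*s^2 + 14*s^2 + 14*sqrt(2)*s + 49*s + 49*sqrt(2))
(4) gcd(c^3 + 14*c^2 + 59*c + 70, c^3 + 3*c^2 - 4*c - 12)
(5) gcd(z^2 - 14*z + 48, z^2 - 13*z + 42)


(1) = 1
(2) = gcd((b - 6)*(b + 5), (b - 6)*(b + 7)*(b*u + 1)) = b - 6
(3) = s + sqrt(2)
(4) = gcd((c + 2)*(c + 5)*(c + 7), (c - 2)*(c + 2)*(c + 3)) = c + 2
(5) = gcd((z - 8)*(z - 6), (z - 7)*(z - 6)) = z - 6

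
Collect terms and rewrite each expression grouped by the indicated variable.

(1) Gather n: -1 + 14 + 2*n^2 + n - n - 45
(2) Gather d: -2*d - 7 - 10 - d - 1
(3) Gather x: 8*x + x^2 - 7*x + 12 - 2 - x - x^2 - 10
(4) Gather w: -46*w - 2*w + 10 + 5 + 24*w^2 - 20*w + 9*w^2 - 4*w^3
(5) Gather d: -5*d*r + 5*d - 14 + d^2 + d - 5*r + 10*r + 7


(1) = 2*n^2 - 32
(2) = -3*d - 18
(3) = 0
(4) = -4*w^3 + 33*w^2 - 68*w + 15
(5) = d^2 + d*(6 - 5*r) + 5*r - 7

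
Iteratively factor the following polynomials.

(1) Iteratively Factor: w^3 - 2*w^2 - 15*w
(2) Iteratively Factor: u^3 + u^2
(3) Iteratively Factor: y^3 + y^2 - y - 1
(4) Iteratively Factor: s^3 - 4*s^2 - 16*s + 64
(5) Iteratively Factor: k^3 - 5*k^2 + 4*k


(1) = (w - 5)*(w^2 + 3*w) = (w - 5)*(w + 3)*(w)
(2) = (u)*(u^2 + u) = u^2*(u + 1)
(3) = (y + 1)*(y^2 - 1) = (y - 1)*(y + 1)*(y + 1)
(4) = (s - 4)*(s^2 - 16) = (s - 4)^2*(s + 4)
(5) = (k)*(k^2 - 5*k + 4) = k*(k - 1)*(k - 4)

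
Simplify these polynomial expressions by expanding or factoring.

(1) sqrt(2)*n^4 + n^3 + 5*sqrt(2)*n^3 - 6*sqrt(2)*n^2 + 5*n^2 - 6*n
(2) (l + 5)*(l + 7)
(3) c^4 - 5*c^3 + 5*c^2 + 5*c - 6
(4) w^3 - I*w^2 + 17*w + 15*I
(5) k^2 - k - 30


(1) = n*(n - 1)*(n + 6)*(sqrt(2)*n + 1)
(2) = l^2 + 12*l + 35
(3) = (c - 3)*(c - 2)*(c - 1)*(c + 1)
(4) = (w - 5*I)*(w + I)*(w + 3*I)
(5) = (k - 6)*(k + 5)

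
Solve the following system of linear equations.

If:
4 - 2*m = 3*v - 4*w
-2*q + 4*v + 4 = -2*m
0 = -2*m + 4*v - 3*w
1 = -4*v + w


Then:
m = 25/42
q = 65/42
v = -11/21
w = -23/21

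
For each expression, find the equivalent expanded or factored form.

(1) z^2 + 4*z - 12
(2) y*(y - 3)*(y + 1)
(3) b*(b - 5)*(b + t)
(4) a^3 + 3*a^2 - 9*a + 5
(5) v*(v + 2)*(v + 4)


(1) = (z - 2)*(z + 6)
(2) = y^3 - 2*y^2 - 3*y
(3) = b^3 + b^2*t - 5*b^2 - 5*b*t
(4) = (a - 1)^2*(a + 5)
(5) = v^3 + 6*v^2 + 8*v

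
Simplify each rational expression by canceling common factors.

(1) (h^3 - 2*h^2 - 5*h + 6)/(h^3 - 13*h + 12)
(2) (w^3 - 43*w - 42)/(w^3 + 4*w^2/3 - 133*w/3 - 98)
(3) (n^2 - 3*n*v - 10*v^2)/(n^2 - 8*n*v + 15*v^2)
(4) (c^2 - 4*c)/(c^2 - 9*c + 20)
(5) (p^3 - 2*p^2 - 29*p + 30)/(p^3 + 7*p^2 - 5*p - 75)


(1) = (h + 2)/(h + 4)
(2) = (3*w + 3)/(3*w + 7)
(3) = (-n - 2*v)/(-n + 3*v)
(4) = c/(c - 5)
(5) = (p^2 - 7*p + 6)/(p^2 + 2*p - 15)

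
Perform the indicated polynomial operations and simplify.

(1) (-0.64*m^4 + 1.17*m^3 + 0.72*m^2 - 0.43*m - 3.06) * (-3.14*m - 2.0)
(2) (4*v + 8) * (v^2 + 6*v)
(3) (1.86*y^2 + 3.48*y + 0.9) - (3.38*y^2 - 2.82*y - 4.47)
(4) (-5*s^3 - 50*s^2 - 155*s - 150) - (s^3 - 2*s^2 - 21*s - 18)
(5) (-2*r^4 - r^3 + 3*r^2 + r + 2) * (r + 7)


(1) = 2.0096*m^5 - 2.3938*m^4 - 4.6008*m^3 - 0.0898*m^2 + 10.4684*m + 6.12
(2) = 4*v^3 + 32*v^2 + 48*v
(3) = -1.52*y^2 + 6.3*y + 5.37
(4) = -6*s^3 - 48*s^2 - 134*s - 132
(5) = -2*r^5 - 15*r^4 - 4*r^3 + 22*r^2 + 9*r + 14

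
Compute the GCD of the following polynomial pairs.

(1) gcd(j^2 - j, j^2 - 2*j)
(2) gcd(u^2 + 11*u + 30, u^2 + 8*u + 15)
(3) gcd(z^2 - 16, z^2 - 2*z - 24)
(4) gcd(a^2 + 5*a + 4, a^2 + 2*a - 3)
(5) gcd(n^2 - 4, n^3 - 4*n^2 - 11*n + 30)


(1) = j
(2) = u + 5
(3) = gcd((z - 4)*(z + 4), (z - 6)*(z + 4)) = z + 4
(4) = gcd((a + 1)*(a + 4), (a - 1)*(a + 3)) = 1
(5) = n - 2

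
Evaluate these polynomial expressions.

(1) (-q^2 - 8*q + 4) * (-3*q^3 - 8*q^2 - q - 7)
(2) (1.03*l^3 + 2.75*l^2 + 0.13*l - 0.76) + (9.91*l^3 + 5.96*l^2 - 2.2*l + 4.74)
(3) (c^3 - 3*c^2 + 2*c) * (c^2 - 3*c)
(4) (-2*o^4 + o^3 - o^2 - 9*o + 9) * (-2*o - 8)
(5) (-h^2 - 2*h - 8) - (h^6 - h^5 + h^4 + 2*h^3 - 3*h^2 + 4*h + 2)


(1) = 3*q^5 + 32*q^4 + 53*q^3 - 17*q^2 + 52*q - 28
(2) = 10.94*l^3 + 8.71*l^2 - 2.07*l + 3.98
(3) = c^5 - 6*c^4 + 11*c^3 - 6*c^2
(4) = 4*o^5 + 14*o^4 - 6*o^3 + 26*o^2 + 54*o - 72
(5) = -h^6 + h^5 - h^4 - 2*h^3 + 2*h^2 - 6*h - 10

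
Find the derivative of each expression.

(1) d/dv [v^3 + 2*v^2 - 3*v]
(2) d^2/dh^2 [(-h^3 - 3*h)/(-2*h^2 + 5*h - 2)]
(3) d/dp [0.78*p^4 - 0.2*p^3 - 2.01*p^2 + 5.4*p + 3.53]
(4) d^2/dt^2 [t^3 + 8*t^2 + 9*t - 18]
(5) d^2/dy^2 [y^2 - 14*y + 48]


(1) = 3*v^2 + 4*v - 3
(2) = 6*(11*h^3 - 10*h^2 - 8*h + 10)/(8*h^6 - 60*h^5 + 174*h^4 - 245*h^3 + 174*h^2 - 60*h + 8)
(3) = 3.12*p^3 - 0.6*p^2 - 4.02*p + 5.4
(4) = 6*t + 16
(5) = 2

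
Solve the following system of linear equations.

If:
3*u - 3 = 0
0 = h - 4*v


Then:
h = 4*v
u = 1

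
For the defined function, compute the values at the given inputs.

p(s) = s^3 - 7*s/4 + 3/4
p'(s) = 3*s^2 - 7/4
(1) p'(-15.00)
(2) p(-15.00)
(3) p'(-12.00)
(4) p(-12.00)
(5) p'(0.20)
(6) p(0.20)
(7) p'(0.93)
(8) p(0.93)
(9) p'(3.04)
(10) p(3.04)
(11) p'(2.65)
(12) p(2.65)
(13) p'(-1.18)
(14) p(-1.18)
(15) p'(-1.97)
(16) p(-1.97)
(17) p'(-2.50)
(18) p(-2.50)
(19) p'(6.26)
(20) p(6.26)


(1) = 673.25
(2) = -3348.00
(3) = 430.25
(4) = -1706.25
(5) = -1.63
(6) = 0.41
(7) = 0.84
(8) = -0.07
(9) = 25.97
(10) = 23.52
(11) = 19.32
(12) = 14.72
(13) = 2.43
(14) = 1.17
(15) = 9.89
(16) = -3.45
(17) = 17.00
(18) = -10.50
(19) = 115.81
(20) = 235.11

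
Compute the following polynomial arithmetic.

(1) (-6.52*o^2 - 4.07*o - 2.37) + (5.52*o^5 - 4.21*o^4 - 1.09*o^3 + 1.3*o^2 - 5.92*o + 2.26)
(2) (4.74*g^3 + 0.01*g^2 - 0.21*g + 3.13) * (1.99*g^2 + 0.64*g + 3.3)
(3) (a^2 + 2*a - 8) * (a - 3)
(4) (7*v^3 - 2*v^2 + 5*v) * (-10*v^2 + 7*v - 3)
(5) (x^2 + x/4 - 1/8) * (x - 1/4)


(1) = 5.52*o^5 - 4.21*o^4 - 1.09*o^3 - 5.22*o^2 - 9.99*o - 0.11
(2) = 9.4326*g^5 + 3.0535*g^4 + 15.2305*g^3 + 6.1273*g^2 + 1.3102*g + 10.329
(3) = a^3 - a^2 - 14*a + 24
(4) = -70*v^5 + 69*v^4 - 85*v^3 + 41*v^2 - 15*v
(5) = x^3 - 3*x/16 + 1/32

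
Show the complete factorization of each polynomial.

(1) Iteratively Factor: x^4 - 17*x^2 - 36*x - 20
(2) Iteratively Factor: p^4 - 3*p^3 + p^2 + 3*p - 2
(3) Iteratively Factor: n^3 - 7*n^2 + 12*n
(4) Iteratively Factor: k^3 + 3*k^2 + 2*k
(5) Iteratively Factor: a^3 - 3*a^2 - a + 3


(1) = (x - 5)*(x^3 + 5*x^2 + 8*x + 4) = (x - 5)*(x + 2)*(x^2 + 3*x + 2) = (x - 5)*(x + 1)*(x + 2)*(x + 2)
(2) = (p - 1)*(p^3 - 2*p^2 - p + 2) = (p - 1)*(p + 1)*(p^2 - 3*p + 2) = (p - 2)*(p - 1)*(p + 1)*(p - 1)
(3) = (n - 3)*(n^2 - 4*n) = (n - 4)*(n - 3)*(n)
(4) = (k)*(k^2 + 3*k + 2) = k*(k + 2)*(k + 1)
(5) = (a - 1)*(a^2 - 2*a - 3) = (a - 3)*(a - 1)*(a + 1)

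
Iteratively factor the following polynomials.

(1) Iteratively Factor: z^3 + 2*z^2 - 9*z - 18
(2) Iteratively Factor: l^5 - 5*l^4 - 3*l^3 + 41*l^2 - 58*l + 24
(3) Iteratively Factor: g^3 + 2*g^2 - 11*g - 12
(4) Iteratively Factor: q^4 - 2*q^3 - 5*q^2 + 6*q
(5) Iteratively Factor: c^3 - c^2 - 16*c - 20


(1) = (z - 3)*(z^2 + 5*z + 6) = (z - 3)*(z + 2)*(z + 3)
(2) = (l - 4)*(l^4 - l^3 - 7*l^2 + 13*l - 6) = (l - 4)*(l + 3)*(l^3 - 4*l^2 + 5*l - 2) = (l - 4)*(l - 1)*(l + 3)*(l^2 - 3*l + 2) = (l - 4)*(l - 1)^2*(l + 3)*(l - 2)
(3) = (g + 1)*(g^2 + g - 12) = (g - 3)*(g + 1)*(g + 4)
(4) = (q + 2)*(q^3 - 4*q^2 + 3*q) = (q - 1)*(q + 2)*(q^2 - 3*q) = (q - 3)*(q - 1)*(q + 2)*(q)
(5) = (c - 5)*(c^2 + 4*c + 4) = (c - 5)*(c + 2)*(c + 2)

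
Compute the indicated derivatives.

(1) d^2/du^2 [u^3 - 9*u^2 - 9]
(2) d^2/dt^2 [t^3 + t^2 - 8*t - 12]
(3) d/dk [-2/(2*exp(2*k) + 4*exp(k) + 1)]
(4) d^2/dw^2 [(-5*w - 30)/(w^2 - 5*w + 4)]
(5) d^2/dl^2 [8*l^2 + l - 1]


(1) = 6*u - 18
(2) = 6*t + 2
(3) = 8*(exp(k) + 1)*exp(k)/(2*exp(2*k) + 4*exp(k) + 1)^2
(4) = 10*(-(w + 6)*(2*w - 5)^2 + (3*w + 1)*(w^2 - 5*w + 4))/(w^2 - 5*w + 4)^3
(5) = 16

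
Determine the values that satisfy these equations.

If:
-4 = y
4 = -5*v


Then:
v = -4/5
y = -4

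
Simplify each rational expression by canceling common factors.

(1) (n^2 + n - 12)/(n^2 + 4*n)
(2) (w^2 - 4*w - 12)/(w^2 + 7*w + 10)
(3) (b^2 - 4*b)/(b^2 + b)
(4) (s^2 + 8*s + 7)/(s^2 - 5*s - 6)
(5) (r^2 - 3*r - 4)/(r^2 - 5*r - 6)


(1) = (n - 3)/n
(2) = (w - 6)/(w + 5)
(3) = (b - 4)/(b + 1)
(4) = (s + 7)/(s - 6)
(5) = (r - 4)/(r - 6)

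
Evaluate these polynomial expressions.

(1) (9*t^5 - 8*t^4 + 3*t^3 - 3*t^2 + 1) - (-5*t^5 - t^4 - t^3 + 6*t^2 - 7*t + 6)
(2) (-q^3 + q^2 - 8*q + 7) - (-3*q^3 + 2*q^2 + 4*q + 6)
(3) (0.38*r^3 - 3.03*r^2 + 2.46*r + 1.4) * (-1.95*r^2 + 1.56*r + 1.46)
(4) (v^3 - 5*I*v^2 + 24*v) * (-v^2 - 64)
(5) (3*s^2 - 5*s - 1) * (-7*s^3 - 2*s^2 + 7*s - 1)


(1) = 14*t^5 - 7*t^4 + 4*t^3 - 9*t^2 + 7*t - 5
(2) = 2*q^3 - q^2 - 12*q + 1
(3) = -0.741*r^5 + 6.5013*r^4 - 8.969*r^3 - 3.3162*r^2 + 5.7756*r + 2.044
(4) = -v^5 + 5*I*v^4 - 88*v^3 + 320*I*v^2 - 1536*v
(5) = -21*s^5 + 29*s^4 + 38*s^3 - 36*s^2 - 2*s + 1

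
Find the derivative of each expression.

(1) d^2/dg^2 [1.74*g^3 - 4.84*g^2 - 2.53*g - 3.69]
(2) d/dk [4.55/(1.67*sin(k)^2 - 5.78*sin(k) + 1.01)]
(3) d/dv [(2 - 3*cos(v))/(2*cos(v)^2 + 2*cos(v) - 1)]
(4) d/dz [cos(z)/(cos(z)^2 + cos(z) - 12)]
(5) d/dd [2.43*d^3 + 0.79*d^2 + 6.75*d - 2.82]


(1) = 10.44*g - 9.68
(2) = (26.299 - 15.197*sin(k))*cos(k)/(1.67*sin(k)^2 - 5.78*sin(k) + 1.01)^2
(3) = (-6*cos(v)^2 + 8*cos(v) + 1)*sin(v)/(2*cos(v) + cos(2*v))^2
(4) = (cos(z)^2 + 12)*sin(z)/(cos(z)^2 + cos(z) - 12)^2
(5) = 7.29*d^2 + 1.58*d + 6.75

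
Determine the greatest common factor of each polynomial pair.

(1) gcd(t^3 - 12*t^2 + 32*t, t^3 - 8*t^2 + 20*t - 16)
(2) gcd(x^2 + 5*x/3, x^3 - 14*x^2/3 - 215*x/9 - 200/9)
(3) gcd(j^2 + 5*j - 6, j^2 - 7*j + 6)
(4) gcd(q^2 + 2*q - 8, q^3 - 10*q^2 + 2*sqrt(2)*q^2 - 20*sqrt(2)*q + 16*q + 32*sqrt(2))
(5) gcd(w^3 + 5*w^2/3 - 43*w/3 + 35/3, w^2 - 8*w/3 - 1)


(1) = gcd(t*(t - 8)*(t - 4), (t - 4)*(t - 2)^2) = t - 4
(2) = gcd(x*(x + 5/3), (x - 8)*(x + 5/3)^2) = x + 5/3
(3) = j - 1
(4) = gcd((q - 2)*(q + 4), (q - 8)*(q - 2)*(q + 2*sqrt(2))) = q - 2
(5) = gcd((w - 7/3)*(w - 1)*(w + 5), (w - 3)*(w + 1/3)) = 1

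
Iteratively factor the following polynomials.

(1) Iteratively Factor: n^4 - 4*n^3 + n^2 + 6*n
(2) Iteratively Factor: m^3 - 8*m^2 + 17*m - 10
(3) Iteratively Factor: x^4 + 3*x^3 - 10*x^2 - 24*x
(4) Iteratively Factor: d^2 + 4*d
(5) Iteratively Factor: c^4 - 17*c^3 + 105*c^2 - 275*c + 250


(1) = (n)*(n^3 - 4*n^2 + n + 6) = n*(n - 3)*(n^2 - n - 2) = n*(n - 3)*(n + 1)*(n - 2)
(2) = (m - 5)*(m^2 - 3*m + 2) = (m - 5)*(m - 2)*(m - 1)
(3) = (x)*(x^3 + 3*x^2 - 10*x - 24) = x*(x + 4)*(x^2 - x - 6) = x*(x - 3)*(x + 4)*(x + 2)
(4) = (d + 4)*(d)
(5) = (c - 2)*(c^3 - 15*c^2 + 75*c - 125) = (c - 5)*(c - 2)*(c^2 - 10*c + 25) = (c - 5)^2*(c - 2)*(c - 5)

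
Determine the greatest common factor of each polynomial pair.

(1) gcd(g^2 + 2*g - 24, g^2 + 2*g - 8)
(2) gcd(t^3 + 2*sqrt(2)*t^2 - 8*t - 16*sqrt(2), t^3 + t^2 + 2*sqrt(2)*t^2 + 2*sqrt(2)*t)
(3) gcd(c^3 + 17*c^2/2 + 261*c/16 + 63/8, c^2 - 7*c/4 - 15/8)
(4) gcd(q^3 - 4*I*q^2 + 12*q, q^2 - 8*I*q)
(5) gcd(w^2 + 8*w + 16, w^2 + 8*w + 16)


(1) = 1
(2) = t + 2*sqrt(2)
(3) = gcd((c + 3/4)*(c + 7/4)*(c + 6), (c - 5/2)*(c + 3/4)) = c + 3/4
(4) = q
(5) = w^2 + 8*w + 16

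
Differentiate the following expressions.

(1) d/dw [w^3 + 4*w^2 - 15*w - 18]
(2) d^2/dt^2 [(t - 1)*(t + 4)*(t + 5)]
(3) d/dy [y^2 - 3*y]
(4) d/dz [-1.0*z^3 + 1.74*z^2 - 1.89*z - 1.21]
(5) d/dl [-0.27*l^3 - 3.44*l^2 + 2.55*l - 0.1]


(1) = 3*w^2 + 8*w - 15
(2) = 6*t + 16
(3) = 2*y - 3
(4) = -3.0*z^2 + 3.48*z - 1.89
(5) = -0.81*l^2 - 6.88*l + 2.55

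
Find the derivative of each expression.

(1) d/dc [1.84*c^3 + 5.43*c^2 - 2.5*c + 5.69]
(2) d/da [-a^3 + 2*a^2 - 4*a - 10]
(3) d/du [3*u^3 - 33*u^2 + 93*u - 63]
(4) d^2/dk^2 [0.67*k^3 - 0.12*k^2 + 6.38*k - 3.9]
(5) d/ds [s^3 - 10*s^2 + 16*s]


(1) = 5.52*c^2 + 10.86*c - 2.5
(2) = -3*a^2 + 4*a - 4
(3) = 9*u^2 - 66*u + 93
(4) = 4.02*k - 0.24
(5) = 3*s^2 - 20*s + 16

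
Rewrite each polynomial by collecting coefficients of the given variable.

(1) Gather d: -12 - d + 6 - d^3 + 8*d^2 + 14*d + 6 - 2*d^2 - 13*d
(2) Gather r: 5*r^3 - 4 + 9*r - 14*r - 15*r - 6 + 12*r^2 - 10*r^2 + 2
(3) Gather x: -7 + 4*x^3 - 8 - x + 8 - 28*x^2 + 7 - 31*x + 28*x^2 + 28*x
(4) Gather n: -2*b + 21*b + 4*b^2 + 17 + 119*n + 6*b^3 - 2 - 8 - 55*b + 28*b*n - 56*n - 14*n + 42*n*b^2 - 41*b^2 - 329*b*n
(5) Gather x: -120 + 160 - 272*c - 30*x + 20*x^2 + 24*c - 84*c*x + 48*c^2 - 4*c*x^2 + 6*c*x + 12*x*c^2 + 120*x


(1) = -d^3 + 6*d^2
(2) = 5*r^3 + 2*r^2 - 20*r - 8
(3) = 4*x^3 - 4*x
(4) = 6*b^3 - 37*b^2 - 36*b + n*(42*b^2 - 301*b + 49) + 7
(5) = 48*c^2 - 248*c + x^2*(20 - 4*c) + x*(12*c^2 - 78*c + 90) + 40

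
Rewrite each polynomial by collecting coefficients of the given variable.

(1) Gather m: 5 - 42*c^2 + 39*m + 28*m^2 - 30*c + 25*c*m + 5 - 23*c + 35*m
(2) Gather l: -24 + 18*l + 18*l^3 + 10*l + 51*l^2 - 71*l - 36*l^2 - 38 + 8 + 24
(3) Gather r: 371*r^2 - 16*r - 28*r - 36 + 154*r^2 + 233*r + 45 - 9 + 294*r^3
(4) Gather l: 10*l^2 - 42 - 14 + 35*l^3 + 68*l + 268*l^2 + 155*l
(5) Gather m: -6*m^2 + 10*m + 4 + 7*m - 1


(1) = -42*c^2 - 53*c + 28*m^2 + m*(25*c + 74) + 10
(2) = 18*l^3 + 15*l^2 - 43*l - 30
(3) = 294*r^3 + 525*r^2 + 189*r
(4) = 35*l^3 + 278*l^2 + 223*l - 56
(5) = -6*m^2 + 17*m + 3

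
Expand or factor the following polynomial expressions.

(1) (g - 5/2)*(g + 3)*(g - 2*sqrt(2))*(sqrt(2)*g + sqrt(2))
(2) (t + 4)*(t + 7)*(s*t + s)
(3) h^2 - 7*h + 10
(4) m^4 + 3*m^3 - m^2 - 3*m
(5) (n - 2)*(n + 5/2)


(1) = sqrt(2)*g^4 - 4*g^3 + 3*sqrt(2)*g^3/2 - 7*sqrt(2)*g^2 - 6*g^2 - 15*sqrt(2)*g/2 + 28*g + 30
(2) = s*t^3 + 12*s*t^2 + 39*s*t + 28*s
(3) = (h - 5)*(h - 2)
(4) = m*(m - 1)*(m + 1)*(m + 3)
(5) = n^2 + n/2 - 5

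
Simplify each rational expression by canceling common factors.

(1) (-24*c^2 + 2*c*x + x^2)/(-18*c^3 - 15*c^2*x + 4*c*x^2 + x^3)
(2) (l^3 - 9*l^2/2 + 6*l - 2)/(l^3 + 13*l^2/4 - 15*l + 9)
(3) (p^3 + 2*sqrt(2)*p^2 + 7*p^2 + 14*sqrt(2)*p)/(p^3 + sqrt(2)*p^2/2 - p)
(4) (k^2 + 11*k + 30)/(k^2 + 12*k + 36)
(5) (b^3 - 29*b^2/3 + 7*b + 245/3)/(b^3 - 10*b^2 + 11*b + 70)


(1) = (-4*c + x)/(-3*c^2 - 2*c*x + x^2)
(2) = (4*l^2 - 10*l + 4)/(4*l^2 + 21*l - 18)
(3) = (2*p^2 + p*(4*sqrt(2) + 14) + 28*sqrt(2))/(2*p^2 + sqrt(2)*p - 2)
(4) = (k + 5)/(k + 6)
(5) = (3*b + 7)/(3*b + 6)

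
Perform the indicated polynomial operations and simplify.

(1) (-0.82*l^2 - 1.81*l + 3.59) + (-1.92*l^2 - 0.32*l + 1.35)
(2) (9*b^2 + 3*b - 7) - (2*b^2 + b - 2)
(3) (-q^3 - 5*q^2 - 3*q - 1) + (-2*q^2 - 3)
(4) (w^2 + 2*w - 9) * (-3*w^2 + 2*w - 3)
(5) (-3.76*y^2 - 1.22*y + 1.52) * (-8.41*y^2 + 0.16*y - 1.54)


(1) = -2.74*l^2 - 2.13*l + 4.94
(2) = 7*b^2 + 2*b - 5
(3) = -q^3 - 7*q^2 - 3*q - 4
(4) = -3*w^4 - 4*w^3 + 28*w^2 - 24*w + 27
(5) = 31.6216*y^4 + 9.6586*y^3 - 7.188*y^2 + 2.122*y - 2.3408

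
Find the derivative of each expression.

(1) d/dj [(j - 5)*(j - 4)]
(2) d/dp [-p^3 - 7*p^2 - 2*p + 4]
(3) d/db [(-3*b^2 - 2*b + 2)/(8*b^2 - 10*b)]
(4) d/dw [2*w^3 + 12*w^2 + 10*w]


(1) = 2*j - 9
(2) = -3*p^2 - 14*p - 2
(3) = (23*b^2 - 16*b + 10)/(2*b^2*(16*b^2 - 40*b + 25))
(4) = 6*w^2 + 24*w + 10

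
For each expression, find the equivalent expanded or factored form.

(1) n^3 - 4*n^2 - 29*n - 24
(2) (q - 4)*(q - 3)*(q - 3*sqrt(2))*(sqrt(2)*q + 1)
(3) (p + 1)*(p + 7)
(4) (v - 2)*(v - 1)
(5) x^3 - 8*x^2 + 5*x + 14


(1) = (n - 8)*(n + 1)*(n + 3)
(2) = sqrt(2)*q^4 - 7*sqrt(2)*q^3 - 5*q^3 + 9*sqrt(2)*q^2 + 35*q^2 - 60*q + 21*sqrt(2)*q - 36*sqrt(2)
(3) = p^2 + 8*p + 7
(4) = v^2 - 3*v + 2
(5) = (x - 7)*(x - 2)*(x + 1)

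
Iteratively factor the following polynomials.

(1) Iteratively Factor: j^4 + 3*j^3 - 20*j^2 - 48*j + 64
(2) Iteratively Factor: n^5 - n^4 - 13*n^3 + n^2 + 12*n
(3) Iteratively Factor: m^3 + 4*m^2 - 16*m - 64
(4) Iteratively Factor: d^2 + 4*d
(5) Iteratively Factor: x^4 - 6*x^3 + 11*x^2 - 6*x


(1) = (j - 4)*(j^3 + 7*j^2 + 8*j - 16) = (j - 4)*(j + 4)*(j^2 + 3*j - 4) = (j - 4)*(j - 1)*(j + 4)*(j + 4)
(2) = (n)*(n^4 - n^3 - 13*n^2 + n + 12) = n*(n - 1)*(n^3 - 13*n - 12) = n*(n - 4)*(n - 1)*(n^2 + 4*n + 3) = n*(n - 4)*(n - 1)*(n + 1)*(n + 3)
(3) = (m - 4)*(m^2 + 8*m + 16) = (m - 4)*(m + 4)*(m + 4)
(4) = (d)*(d + 4)
(5) = (x)*(x^3 - 6*x^2 + 11*x - 6) = x*(x - 2)*(x^2 - 4*x + 3) = x*(x - 2)*(x - 1)*(x - 3)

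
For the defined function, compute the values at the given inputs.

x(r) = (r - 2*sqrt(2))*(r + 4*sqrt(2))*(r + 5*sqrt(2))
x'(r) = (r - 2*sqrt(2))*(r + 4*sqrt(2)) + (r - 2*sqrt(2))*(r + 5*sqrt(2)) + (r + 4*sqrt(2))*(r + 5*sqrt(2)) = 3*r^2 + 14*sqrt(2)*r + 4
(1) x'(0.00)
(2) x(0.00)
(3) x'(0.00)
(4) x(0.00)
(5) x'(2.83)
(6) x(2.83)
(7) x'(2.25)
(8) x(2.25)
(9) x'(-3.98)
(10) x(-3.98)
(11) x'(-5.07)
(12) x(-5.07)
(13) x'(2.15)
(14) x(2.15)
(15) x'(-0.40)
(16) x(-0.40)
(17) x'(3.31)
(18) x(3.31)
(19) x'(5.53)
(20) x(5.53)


(1) = 4.00
(2) = -113.14
(3) = 4.00
(4) = -113.14
(5) = 84.06
(6) = 0.13
(7) = 63.74
(8) = -42.63
(9) = -27.28
(10) = -35.29
(11) = -19.27
(12) = -9.28
(13) = 60.44
(14) = -48.84
(15) = -3.44
(16) = -113.22
(17) = 102.40
(18) = 44.83
(19) = 205.23
(20) = 380.83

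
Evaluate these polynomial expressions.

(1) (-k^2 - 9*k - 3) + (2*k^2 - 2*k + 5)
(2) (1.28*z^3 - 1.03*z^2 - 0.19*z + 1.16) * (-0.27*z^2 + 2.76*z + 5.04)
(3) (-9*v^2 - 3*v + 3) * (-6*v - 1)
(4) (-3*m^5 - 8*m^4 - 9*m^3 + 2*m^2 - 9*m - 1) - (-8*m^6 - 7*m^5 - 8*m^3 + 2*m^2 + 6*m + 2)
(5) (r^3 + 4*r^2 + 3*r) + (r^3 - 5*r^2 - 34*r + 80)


(1) = k^2 - 11*k + 2
(2) = -0.3456*z^5 + 3.8109*z^4 + 3.6597*z^3 - 6.0288*z^2 + 2.244*z + 5.8464
(3) = 54*v^3 + 27*v^2 - 15*v - 3
(4) = 8*m^6 + 4*m^5 - 8*m^4 - m^3 - 15*m - 3
(5) = 2*r^3 - r^2 - 31*r + 80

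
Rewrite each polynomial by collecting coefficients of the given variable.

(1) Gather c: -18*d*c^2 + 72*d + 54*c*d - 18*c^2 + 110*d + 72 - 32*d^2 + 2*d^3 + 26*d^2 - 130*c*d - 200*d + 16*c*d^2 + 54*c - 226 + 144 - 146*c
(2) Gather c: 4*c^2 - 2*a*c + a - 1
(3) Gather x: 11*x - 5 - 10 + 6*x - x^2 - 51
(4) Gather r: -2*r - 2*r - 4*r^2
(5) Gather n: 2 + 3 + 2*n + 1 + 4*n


(1) = c^2*(-18*d - 18) + c*(16*d^2 - 76*d - 92) + 2*d^3 - 6*d^2 - 18*d - 10
(2) = -2*a*c + a + 4*c^2 - 1
(3) = -x^2 + 17*x - 66
(4) = -4*r^2 - 4*r
(5) = 6*n + 6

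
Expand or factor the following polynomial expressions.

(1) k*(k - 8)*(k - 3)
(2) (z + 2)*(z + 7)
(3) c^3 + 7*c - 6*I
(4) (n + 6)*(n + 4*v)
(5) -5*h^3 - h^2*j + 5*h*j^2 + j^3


(1) = k^3 - 11*k^2 + 24*k
(2) = z^2 + 9*z + 14
(3) = (c - 2*I)*(c - I)*(c + 3*I)
(4) = n^2 + 4*n*v + 6*n + 24*v
(5) = (-h + j)*(h + j)*(5*h + j)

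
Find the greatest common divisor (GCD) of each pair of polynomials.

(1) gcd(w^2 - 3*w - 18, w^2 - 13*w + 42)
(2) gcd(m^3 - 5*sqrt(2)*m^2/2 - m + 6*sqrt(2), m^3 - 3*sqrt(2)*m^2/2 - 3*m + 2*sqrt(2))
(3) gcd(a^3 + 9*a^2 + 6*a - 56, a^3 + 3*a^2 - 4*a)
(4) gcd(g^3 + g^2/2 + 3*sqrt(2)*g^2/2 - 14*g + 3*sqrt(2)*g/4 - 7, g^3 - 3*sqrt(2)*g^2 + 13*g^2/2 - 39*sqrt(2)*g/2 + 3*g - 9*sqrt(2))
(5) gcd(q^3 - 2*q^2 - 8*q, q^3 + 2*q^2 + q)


(1) = gcd((w - 6)*(w + 3), (w - 7)*(w - 6)) = w - 6
(2) = gcd((m - 2*sqrt(2))*(m - 3*sqrt(2)/2)*(m + sqrt(2)), (m - 2*sqrt(2))*(m - sqrt(2)/2)*(m + sqrt(2))) = m^2 - sqrt(2)*m - 4
(3) = gcd((a - 2)*(a + 4)*(a + 7), a*(a - 1)*(a + 4)) = a + 4
(4) = g + 1/2
(5) = gcd(q*(q - 4)*(q + 2), q*(q + 1)^2) = q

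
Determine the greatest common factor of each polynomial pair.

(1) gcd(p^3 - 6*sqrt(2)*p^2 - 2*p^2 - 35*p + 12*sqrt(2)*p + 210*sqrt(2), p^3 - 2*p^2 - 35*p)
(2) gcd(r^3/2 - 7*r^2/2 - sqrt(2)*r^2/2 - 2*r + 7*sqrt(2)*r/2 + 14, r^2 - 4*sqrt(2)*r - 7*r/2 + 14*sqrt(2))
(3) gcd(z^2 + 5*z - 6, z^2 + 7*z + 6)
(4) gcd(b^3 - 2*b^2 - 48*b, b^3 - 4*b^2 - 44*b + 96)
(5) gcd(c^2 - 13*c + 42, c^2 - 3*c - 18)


(1) = p^2 - 2*p - 35
(2) = gcd((r/2 + sqrt(2)/2)*(r - 7)*(r - 2*sqrt(2)), (r - 7/2)*(r - 4*sqrt(2))) = 1
(3) = gcd((z - 1)*(z + 6), (z + 1)*(z + 6)) = z + 6
(4) = gcd(b*(b - 8)*(b + 6), (b - 8)*(b - 2)*(b + 6)) = b^2 - 2*b - 48
(5) = c - 6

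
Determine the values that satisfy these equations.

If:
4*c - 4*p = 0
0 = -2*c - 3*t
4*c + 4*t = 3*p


Then:
c = 0
p = 0
t = 0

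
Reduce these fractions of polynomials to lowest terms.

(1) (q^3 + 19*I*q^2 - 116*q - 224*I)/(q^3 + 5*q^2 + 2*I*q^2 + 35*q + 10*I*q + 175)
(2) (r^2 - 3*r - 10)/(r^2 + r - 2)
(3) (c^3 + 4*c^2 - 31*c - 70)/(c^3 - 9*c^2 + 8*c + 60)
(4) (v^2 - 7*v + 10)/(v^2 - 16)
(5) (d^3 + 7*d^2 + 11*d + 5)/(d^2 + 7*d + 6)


(1) = (q^2 + 12*I*q - 32)/(q^2 + q*(5 - 5*I) - 25*I)
(2) = (r - 5)/(r - 1)
(3) = (c + 7)/(c - 6)
(4) = (v^2 - 7*v + 10)/(v^2 - 16)
(5) = (d^2 + 6*d + 5)/(d + 6)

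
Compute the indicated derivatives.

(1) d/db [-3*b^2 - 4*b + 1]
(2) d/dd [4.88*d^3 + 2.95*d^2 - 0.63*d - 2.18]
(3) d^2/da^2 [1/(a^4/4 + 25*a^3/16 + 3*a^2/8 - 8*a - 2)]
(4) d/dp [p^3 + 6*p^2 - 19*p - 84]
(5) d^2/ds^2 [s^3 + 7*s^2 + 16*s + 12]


(1) = -6*b - 4
(2) = 14.64*d^2 + 5.9*d - 0.63
(3) = 64*(80*a^4 + 110*a^3 - 177*a^2 - 256*a + 518)/(64*a^10 + 688*a^9 + 1260*a^8 - 8007*a^7 - 22758*a^6 + 35244*a^5 + 99192*a^4 - 72960*a^3 - 85248*a^2 - 23552*a - 2048)
(4) = 3*p^2 + 12*p - 19
(5) = 6*s + 14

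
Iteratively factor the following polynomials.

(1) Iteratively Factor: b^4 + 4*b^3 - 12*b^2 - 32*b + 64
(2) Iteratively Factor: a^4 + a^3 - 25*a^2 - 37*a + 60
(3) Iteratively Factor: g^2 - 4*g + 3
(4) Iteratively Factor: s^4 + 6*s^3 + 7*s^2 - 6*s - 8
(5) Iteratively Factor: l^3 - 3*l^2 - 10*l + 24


(1) = (b + 4)*(b^3 - 12*b + 16) = (b - 2)*(b + 4)*(b^2 + 2*b - 8) = (b - 2)^2*(b + 4)*(b + 4)
(2) = (a + 4)*(a^3 - 3*a^2 - 13*a + 15) = (a + 3)*(a + 4)*(a^2 - 6*a + 5) = (a - 5)*(a + 3)*(a + 4)*(a - 1)
(3) = (g - 3)*(g - 1)
(4) = (s + 1)*(s^3 + 5*s^2 + 2*s - 8) = (s - 1)*(s + 1)*(s^2 + 6*s + 8) = (s - 1)*(s + 1)*(s + 2)*(s + 4)
(5) = (l + 3)*(l^2 - 6*l + 8) = (l - 4)*(l + 3)*(l - 2)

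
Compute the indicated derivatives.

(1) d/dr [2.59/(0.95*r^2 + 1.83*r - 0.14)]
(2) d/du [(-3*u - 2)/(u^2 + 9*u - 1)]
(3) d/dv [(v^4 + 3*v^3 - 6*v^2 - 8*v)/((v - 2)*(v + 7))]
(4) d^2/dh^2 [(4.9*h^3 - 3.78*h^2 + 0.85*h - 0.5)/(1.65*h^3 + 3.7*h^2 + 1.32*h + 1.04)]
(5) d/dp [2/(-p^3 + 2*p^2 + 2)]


(1) = (-4.921*r - 4.7397)/(0.95*r^2 + 1.83*r - 0.14)^2
(2) = (3*u^2 + 4*u + 21)/(u^4 + 18*u^3 + 79*u^2 - 18*u + 1)
(3) = 2*(v^3 + 13*v^2 + 35*v + 14)/(v^2 + 14*v + 49)
(4) = (-80.4111*h^6 - 50.14845*h^5 - 36.70326*h^4 + 77.82928*h^3 + 62.52576*h^2 + 2.67024*h - 8.405056)/(4.492125*h^9 + 30.21975*h^8 + 78.5466*h^7 + 107.4988*h^6 + 100.93248*h^5 + 75.64416*h^4 + 38.130048*h^3 + 17.442048*h^2 + 4.283136*h + 1.124864)
(5) = 2*p*(3*p - 4)/(-p^3 + 2*p^2 + 2)^2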